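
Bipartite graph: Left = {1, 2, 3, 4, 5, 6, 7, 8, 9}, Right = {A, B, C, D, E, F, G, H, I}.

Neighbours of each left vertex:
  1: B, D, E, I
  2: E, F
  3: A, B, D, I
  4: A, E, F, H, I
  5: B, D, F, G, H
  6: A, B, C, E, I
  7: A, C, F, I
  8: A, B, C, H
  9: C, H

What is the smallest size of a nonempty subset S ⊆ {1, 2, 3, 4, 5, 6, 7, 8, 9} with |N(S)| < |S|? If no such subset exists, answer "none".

none

A matching saturating every left vertex exists, for instance 1→D, 2→F, 3→B, 4→E, 5→G, 6→A, 7→I, 8→H, 9→C.
By Hall's marriage theorem, this means |N(S)| ≥ |S| for every subset S, so no violating subset exists.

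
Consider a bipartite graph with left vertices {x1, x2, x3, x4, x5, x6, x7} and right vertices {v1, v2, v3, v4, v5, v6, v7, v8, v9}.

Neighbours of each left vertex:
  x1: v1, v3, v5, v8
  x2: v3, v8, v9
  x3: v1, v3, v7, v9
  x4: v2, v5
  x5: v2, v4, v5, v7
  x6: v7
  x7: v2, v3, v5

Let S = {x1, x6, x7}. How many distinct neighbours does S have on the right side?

The union of neighbours of {x1, x6, x7} is {v1, v2, v3, v5, v7, v8}, which has 6 elements.
Since |N(S)| = 6 ≥ |S| = 3, Hall's condition holds for this subset.

6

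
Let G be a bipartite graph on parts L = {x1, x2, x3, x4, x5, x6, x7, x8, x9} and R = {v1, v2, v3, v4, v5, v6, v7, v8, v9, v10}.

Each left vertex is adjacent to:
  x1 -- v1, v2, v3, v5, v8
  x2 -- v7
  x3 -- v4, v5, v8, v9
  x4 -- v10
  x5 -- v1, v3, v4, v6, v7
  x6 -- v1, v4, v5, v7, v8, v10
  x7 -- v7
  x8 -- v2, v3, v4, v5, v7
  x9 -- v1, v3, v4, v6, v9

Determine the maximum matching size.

8

A valid assignment of size 8: x1-v1, x2-v7, x3-v8, x4-v10, x5-v6, x6-v5, x8-v2, x9-v3.
The set {x2, x7} has only 1 neighbour ({v7}), so by Hall's theorem at most 8 of the 9 left vertices can be matched.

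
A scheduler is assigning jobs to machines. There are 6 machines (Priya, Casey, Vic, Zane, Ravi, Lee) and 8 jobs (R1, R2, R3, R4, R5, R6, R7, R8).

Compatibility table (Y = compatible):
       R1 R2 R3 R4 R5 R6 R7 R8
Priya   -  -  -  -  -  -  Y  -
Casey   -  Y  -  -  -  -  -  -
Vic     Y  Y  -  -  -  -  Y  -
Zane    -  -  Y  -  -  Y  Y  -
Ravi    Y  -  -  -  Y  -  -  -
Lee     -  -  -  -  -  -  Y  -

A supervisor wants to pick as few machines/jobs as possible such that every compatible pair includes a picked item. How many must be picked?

{Casey, Vic, Zane, Ravi, R7} is a vertex cover of size 5: every edge has an endpoint in this set.
No smaller cover exists because Priya–R7, Casey–R2, Vic–R1, Zane–R6, Ravi–R5 is a matching of size 5, and a cover must include an endpoint of each of these disjoint edges (König's theorem).

5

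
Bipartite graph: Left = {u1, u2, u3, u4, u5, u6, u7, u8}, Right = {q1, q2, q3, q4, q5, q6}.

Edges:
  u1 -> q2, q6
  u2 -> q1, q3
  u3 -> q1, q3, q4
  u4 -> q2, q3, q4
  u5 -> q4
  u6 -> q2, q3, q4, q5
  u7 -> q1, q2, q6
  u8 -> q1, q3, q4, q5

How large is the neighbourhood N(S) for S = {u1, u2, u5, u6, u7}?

6

The union of neighbours of {u1, u2, u5, u6, u7} is {q1, q2, q3, q4, q5, q6}, which has 6 elements.
Since |N(S)| = 6 ≥ |S| = 5, Hall's condition holds for this subset.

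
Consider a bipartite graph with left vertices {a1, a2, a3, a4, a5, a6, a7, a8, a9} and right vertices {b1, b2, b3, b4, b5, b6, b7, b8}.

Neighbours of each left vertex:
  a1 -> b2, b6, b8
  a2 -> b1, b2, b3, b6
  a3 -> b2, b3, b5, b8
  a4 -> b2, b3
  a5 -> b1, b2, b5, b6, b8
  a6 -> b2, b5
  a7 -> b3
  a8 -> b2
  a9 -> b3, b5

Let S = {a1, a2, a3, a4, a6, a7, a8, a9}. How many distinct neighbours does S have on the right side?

The union of neighbours of {a1, a2, a3, a4, a6, a7, a8, a9} is {b1, b2, b3, b5, b6, b8}, which has 6 elements.
Since |N(S)| = 6 < |S| = 8, Hall's condition fails for this subset.

6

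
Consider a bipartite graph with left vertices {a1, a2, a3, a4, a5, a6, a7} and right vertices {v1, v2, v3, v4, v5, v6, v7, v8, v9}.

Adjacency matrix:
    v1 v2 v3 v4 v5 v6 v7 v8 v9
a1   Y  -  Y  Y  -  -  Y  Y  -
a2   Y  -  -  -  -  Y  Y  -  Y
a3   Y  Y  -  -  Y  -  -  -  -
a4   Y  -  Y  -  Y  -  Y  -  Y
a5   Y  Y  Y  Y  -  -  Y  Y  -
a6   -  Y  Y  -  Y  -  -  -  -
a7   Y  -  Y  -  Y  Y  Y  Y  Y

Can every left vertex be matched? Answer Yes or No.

Yes

For example, pair a1→v3, a2→v6, a3→v2, a4→v1, a5→v4, a6→v5, a7→v8.
All 7 left vertices are covered.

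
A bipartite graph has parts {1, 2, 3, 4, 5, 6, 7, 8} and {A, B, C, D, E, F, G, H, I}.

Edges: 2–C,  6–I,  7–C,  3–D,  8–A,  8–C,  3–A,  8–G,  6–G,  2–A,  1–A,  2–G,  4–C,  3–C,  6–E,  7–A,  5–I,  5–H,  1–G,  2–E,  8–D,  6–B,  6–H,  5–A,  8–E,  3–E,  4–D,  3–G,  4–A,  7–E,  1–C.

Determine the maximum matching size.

7

For example, pair 1-G, 2-C, 3-A, 4-D, 5-I, 6-H, 7-E.
The set {1, 2, 3, 4, 7, 8} has only 5 neighbours ({A, C, D, E, G}), so by Hall's theorem at most 7 of the 8 left vertices can be matched.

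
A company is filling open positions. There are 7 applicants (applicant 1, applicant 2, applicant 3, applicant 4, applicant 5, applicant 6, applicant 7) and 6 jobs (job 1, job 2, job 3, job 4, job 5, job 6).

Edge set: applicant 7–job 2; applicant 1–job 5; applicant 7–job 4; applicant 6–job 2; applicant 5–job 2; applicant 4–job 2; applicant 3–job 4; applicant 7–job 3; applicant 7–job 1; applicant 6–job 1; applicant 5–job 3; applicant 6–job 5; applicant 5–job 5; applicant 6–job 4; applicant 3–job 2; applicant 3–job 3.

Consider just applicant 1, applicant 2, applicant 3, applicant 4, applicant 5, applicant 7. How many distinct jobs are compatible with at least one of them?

5

The union of neighbours of {applicant 1, applicant 2, applicant 3, applicant 4, applicant 5, applicant 7} is {job 1, job 2, job 3, job 4, job 5}, which has 5 elements.
Since |N(S)| = 5 < |S| = 6, Hall's condition fails for this subset.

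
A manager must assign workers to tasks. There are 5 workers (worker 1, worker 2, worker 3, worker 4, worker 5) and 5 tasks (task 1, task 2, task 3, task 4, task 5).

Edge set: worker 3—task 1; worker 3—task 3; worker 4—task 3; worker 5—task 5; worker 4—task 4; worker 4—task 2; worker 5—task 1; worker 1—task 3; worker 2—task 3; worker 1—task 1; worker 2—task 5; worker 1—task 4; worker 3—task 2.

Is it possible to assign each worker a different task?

A valid assignment of size 5: worker 1→task 3, worker 2→task 5, worker 3→task 2, worker 4→task 4, worker 5→task 1.
Every worker is matched, so this is a perfect matching.

Yes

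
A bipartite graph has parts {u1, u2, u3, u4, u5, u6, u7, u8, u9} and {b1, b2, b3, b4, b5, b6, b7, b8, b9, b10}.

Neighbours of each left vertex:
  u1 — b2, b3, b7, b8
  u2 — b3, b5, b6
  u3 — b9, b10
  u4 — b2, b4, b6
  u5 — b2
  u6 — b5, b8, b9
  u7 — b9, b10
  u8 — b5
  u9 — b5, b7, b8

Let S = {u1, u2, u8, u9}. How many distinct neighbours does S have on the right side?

6

The union of neighbours of {u1, u2, u8, u9} is {b2, b3, b5, b6, b7, b8}, which has 6 elements.
Since |N(S)| = 6 ≥ |S| = 4, Hall's condition holds for this subset.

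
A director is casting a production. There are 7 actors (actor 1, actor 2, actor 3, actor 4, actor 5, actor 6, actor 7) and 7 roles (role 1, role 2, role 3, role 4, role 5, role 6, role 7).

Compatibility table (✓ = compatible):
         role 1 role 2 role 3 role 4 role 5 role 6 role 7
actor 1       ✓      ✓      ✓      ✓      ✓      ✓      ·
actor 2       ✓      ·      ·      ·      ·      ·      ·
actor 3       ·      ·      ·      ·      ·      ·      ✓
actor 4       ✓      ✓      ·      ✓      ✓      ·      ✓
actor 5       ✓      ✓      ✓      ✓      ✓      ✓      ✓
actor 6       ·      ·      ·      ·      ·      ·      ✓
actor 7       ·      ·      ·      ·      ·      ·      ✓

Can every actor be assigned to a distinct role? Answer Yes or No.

No

The set {actor 3, actor 6, actor 7} has only 1 neighbour ({role 7}), so by Hall's theorem at most 5 of the 7 actors can be matched.
Hence no matching covers every actor.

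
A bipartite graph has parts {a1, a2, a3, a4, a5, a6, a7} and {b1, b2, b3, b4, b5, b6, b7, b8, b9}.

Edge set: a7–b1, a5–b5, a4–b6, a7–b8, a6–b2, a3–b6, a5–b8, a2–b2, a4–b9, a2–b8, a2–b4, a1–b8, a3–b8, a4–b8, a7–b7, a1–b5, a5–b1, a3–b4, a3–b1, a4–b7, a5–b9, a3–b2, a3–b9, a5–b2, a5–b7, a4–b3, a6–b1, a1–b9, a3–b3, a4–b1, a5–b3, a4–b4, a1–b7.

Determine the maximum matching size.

7

For example, pair a1-b9, a2-b4, a3-b1, a4-b7, a5-b5, a6-b2, a7-b8.
This saturates every left vertex, so 7 is the maximum.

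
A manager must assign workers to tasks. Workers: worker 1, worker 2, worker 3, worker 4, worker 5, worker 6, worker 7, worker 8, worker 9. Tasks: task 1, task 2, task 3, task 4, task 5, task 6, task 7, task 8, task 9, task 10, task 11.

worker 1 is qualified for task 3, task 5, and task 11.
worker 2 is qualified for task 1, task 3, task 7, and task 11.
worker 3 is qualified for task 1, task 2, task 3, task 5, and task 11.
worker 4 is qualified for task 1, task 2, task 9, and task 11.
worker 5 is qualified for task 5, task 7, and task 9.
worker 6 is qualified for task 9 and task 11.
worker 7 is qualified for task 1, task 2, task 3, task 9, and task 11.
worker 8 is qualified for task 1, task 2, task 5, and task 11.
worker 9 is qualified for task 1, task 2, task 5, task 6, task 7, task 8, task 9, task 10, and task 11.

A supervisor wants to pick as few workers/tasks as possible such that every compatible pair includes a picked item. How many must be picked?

{worker 9, task 1, task 2, task 3, task 5, task 7, task 9, task 11} is a vertex cover of size 8: every edge has an endpoint in this set.
No smaller cover exists because worker 1–task 3, worker 2–task 7, worker 3–task 11, worker 4–task 2, worker 5–task 5, worker 6–task 9, worker 7–task 1, worker 9–task 8 is a matching of size 8, and a cover must include an endpoint of each of these disjoint edges (König's theorem).

8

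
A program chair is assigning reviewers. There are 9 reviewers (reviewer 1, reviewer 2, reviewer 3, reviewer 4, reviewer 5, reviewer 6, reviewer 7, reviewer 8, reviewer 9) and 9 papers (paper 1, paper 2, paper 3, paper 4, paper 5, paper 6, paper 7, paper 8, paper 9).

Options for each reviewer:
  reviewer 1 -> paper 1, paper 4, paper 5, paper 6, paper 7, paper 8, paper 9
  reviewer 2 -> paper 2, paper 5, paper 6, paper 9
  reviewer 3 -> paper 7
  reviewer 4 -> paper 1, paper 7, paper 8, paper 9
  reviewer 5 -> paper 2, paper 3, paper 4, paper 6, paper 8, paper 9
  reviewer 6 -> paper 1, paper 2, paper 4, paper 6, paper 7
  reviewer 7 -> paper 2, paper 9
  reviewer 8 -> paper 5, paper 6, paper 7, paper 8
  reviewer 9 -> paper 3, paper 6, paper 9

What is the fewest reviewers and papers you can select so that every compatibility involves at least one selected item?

9

{reviewer 1, reviewer 2, reviewer 3, reviewer 4, reviewer 5, reviewer 6, reviewer 7, reviewer 8, reviewer 9} is a vertex cover of size 9: every edge has an endpoint in this set.
No smaller cover exists because reviewer 1–paper 4, reviewer 2–paper 5, reviewer 3–paper 7, reviewer 4–paper 1, reviewer 5–paper 3, reviewer 6–paper 2, reviewer 7–paper 9, reviewer 8–paper 8, reviewer 9–paper 6 is a matching of size 9, and a cover must include an endpoint of each of these disjoint edges (König's theorem).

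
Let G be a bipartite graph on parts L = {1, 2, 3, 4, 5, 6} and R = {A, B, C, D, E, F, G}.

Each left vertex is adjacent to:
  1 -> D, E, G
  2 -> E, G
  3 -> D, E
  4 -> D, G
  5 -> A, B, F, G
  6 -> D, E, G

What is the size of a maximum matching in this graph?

4

A valid assignment of size 4: 1→D, 2→G, 3→E, 5→B.
The set {1, 2, 3, 4, 6} has only 3 neighbours ({D, E, G}), so by Hall's theorem at most 4 of the 6 left vertices can be matched.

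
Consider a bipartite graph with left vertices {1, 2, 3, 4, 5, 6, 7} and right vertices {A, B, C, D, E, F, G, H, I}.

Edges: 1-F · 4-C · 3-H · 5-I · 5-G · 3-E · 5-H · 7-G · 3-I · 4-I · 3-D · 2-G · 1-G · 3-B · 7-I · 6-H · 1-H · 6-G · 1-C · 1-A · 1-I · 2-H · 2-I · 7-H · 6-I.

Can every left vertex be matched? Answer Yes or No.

The set {2, 5, 6, 7} has only 3 neighbours ({G, H, I}), so by Hall's theorem at most 6 of the 7 left vertices can be matched.
Hence no matching covers every left vertex.

No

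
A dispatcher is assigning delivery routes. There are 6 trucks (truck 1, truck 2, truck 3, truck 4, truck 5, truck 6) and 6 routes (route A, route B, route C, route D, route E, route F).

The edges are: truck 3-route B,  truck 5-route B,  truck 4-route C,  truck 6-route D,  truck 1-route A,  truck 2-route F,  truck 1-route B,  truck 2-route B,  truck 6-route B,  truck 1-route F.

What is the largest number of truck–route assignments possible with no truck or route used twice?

A valid assignment of size 5: truck 1-route A, truck 2-route F, truck 3-route B, truck 4-route C, truck 6-route D.
The set {truck 3, truck 5} has only 1 neighbour ({route B}), so by Hall's theorem at most 5 of the 6 trucks can be matched.

5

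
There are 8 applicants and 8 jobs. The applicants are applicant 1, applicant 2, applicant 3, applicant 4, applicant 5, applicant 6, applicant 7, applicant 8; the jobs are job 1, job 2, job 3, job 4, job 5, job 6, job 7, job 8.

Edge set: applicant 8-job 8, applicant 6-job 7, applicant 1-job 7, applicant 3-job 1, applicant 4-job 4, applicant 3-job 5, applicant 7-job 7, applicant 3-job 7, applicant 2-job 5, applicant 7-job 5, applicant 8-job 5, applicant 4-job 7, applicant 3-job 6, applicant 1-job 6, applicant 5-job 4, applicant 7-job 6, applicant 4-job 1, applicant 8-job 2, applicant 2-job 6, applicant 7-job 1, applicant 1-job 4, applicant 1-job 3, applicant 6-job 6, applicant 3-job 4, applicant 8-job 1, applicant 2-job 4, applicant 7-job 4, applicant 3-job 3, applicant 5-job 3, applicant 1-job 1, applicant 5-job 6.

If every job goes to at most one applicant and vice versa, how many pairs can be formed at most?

One maximum matching: applicant 1-job 7, applicant 2-job 4, applicant 3-job 5, applicant 4-job 1, applicant 5-job 3, applicant 6-job 6, applicant 8-job 2.
The set {applicant 1, applicant 2, applicant 3, applicant 4, applicant 5, applicant 6, applicant 7} has only 6 neighbours ({job 1, job 3, job 4, job 5, job 6, job 7}), so by Hall's theorem at most 7 of the 8 applicants can be matched.

7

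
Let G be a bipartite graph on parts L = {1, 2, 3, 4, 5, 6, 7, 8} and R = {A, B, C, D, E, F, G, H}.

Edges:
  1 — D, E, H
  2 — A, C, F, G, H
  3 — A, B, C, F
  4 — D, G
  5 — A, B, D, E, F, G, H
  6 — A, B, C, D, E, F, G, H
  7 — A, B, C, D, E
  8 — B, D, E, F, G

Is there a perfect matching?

Yes

One maximum matching: 1-H, 2-C, 3-F, 4-D, 5-A, 6-B, 7-E, 8-G.
All 8 left vertices are covered.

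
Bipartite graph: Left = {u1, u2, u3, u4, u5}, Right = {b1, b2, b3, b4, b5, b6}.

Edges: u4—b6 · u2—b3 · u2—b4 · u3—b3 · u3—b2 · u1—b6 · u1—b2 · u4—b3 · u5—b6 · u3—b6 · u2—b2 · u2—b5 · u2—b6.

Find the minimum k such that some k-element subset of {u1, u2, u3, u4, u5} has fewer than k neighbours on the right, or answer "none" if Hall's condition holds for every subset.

Take S = {u1, u3, u4, u5}. Its neighbourhood is {b2, b3, b6}, so |N(S)| = 3 < |S| = 4.
Every subset of size less than 4 has at least as many neighbours as members, so 4 is the minimum.

4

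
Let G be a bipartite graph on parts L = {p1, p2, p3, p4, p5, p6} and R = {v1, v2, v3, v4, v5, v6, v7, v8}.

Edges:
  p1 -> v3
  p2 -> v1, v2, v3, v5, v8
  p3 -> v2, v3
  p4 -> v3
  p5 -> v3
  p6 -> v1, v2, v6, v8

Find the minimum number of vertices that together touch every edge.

A maximum matching has 4 edges (e.g. p1–v3, p2–v5, p3–v2, p6–v1).
By König's theorem the minimum vertex cover has the same size. One such cover is {p2, p3, p6, v3}.

4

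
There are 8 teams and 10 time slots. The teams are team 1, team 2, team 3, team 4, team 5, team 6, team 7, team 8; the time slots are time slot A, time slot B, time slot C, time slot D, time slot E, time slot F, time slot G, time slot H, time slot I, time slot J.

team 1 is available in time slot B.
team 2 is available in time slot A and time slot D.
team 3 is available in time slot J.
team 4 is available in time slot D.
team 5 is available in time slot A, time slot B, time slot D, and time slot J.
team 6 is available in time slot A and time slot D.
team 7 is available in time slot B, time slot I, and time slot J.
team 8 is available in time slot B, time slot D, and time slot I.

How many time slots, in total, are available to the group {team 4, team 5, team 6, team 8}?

5

The union of neighbours of {team 4, team 5, team 6, team 8} is {time slot A, time slot B, time slot D, time slot I, time slot J}, which has 5 elements.
Since |N(S)| = 5 ≥ |S| = 4, Hall's condition holds for this subset.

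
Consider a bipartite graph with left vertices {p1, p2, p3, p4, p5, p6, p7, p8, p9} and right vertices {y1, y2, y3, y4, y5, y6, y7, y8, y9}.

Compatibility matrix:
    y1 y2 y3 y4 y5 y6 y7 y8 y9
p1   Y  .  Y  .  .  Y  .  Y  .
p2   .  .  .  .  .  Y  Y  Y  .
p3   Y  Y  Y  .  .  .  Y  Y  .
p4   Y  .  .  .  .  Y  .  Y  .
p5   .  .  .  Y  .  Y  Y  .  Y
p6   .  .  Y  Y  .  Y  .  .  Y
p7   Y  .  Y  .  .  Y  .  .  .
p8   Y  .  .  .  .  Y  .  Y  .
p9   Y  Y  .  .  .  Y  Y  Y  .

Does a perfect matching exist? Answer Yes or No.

The set {p1, p2, p3, p4, p7, p8, p9} has only 6 neighbours ({y1, y2, y3, y6, y7, y8}), so by Hall's theorem at most 8 of the 9 left vertices can be matched.
Hence no matching covers every left vertex.

No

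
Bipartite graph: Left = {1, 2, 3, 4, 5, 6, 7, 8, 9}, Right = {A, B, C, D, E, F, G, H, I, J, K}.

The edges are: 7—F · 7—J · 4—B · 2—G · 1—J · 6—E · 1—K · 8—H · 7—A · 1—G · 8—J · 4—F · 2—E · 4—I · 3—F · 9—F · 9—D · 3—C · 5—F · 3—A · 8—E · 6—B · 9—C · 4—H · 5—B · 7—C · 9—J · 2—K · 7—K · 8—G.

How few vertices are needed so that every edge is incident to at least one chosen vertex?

A maximum matching has 9 edges (e.g. 1–G, 2–E, 3–C, 4–I, 5–F, 6–B, 7–K, 8–H, 9–J).
By König's theorem the minimum vertex cover has the same size. One such cover is {1, 2, 3, 4, 5, 6, 7, 8, 9}.

9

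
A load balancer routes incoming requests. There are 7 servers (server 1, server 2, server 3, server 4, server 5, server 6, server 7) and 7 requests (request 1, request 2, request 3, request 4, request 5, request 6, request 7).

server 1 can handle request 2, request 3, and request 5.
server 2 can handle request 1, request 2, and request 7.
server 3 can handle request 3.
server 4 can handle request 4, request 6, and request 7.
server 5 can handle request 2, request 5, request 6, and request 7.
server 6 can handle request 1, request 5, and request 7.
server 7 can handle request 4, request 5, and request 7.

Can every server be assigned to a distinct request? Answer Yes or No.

A valid assignment of size 7: server 1–request 2, server 2–request 1, server 3–request 3, server 4–request 4, server 5–request 6, server 6–request 5, server 7–request 7.
All 7 servers are covered.

Yes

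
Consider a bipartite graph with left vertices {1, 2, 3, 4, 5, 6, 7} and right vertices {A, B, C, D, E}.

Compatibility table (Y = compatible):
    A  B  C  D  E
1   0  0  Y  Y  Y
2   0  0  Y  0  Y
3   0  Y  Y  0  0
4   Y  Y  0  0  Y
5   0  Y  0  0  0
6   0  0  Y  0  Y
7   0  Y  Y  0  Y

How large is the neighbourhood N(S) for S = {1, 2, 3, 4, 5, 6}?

The union of neighbours of {1, 2, 3, 4, 5, 6} is {A, B, C, D, E}, which has 5 elements.
Since |N(S)| = 5 < |S| = 6, Hall's condition fails for this subset.

5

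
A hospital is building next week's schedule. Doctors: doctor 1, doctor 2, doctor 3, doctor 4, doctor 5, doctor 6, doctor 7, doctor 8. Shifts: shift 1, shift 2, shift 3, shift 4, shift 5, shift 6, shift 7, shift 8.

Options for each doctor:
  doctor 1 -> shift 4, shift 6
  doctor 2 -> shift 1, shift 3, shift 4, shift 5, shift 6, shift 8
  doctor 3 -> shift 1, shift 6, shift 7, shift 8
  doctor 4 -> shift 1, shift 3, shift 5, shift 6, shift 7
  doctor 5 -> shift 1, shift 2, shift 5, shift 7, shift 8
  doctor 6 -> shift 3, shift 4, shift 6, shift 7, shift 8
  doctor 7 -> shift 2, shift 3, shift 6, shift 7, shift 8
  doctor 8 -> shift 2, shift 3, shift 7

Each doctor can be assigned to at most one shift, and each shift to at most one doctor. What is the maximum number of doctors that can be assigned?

8

For example, pair doctor 1-shift 4, doctor 2-shift 5, doctor 3-shift 8, doctor 4-shift 1, doctor 5-shift 7, doctor 6-shift 6, doctor 7-shift 2, doctor 8-shift 3.
All 8 doctors are matched, so no larger matching exists.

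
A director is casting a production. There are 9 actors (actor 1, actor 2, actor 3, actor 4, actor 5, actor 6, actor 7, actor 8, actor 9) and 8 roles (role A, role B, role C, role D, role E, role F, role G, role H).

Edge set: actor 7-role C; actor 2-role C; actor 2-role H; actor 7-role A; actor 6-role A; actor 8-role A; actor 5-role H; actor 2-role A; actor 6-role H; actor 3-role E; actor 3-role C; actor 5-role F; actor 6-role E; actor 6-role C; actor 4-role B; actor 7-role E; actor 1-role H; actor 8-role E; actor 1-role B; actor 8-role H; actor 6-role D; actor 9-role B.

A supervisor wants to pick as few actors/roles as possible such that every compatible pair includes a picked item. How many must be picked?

7

{actor 5, actor 6, role A, role B, role C, role E, role H} is a vertex cover of size 7: every edge has an endpoint in this set.
No smaller cover exists because actor 1–role H, actor 2–role A, actor 3–role C, actor 4–role B, actor 5–role F, actor 6–role D, actor 7–role E is a matching of size 7, and a cover must include an endpoint of each of these disjoint edges (König's theorem).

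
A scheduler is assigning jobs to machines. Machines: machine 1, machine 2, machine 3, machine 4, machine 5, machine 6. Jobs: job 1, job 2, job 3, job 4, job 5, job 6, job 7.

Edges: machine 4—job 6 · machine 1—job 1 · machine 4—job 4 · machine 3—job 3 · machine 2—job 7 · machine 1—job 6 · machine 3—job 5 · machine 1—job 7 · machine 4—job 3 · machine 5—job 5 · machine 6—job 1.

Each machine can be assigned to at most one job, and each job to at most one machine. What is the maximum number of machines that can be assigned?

A valid assignment of size 6: machine 1–job 6, machine 2–job 7, machine 3–job 3, machine 4–job 4, machine 5–job 5, machine 6–job 1.
All 6 machines are matched, so no larger matching exists.

6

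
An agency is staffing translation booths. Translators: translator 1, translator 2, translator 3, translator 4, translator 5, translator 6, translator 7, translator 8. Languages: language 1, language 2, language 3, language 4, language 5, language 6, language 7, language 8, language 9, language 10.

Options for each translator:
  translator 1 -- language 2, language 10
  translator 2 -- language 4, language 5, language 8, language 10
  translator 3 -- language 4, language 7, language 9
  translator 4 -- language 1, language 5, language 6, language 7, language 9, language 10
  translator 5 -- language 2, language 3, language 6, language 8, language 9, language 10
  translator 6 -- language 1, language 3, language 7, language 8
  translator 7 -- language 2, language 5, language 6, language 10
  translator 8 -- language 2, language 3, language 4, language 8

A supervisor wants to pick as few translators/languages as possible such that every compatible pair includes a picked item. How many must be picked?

The 8 edges translator 1–language 2, translator 2–language 4, translator 3–language 9, translator 4–language 10, translator 5–language 3, translator 6–language 7, translator 7–language 6, translator 8–language 8 form a matching, so any vertex cover needs at least 8 vertices (one per matched edge).
Conversely {translator 1, translator 2, translator 3, translator 4, translator 5, translator 6, translator 7, translator 8} meets every edge and has exactly 8 vertices, so 8 is optimal.

8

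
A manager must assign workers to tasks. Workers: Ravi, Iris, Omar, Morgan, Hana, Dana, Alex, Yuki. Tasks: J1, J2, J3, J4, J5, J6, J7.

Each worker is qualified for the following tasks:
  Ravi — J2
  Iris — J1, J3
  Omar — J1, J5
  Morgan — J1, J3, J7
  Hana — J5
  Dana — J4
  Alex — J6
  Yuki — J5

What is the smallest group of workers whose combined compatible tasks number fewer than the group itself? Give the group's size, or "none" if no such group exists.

2

Take S = {Hana, Yuki}. Its neighbourhood is {J5}, so |N(S)| = 1 < |S| = 2.
No single vertex violates Hall's condition since each has at least one neighbour, so 2 is the minimum.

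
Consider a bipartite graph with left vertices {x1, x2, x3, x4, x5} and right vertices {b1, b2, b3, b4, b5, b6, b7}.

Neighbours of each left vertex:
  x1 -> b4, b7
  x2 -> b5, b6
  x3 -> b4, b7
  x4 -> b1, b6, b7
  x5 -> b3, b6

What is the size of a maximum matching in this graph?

A valid assignment of size 5: x1-b4, x2-b5, x3-b7, x4-b6, x5-b3.
All 5 left vertices are matched, so no larger matching exists.

5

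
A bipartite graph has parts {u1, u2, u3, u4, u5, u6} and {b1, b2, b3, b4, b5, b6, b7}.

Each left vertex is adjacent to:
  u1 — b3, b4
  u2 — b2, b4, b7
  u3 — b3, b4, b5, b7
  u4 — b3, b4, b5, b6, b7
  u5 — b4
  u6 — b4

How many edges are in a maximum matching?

A valid assignment of size 5: u1-b3, u2-b7, u3-b5, u4-b6, u5-b4.
The set {u5, u6} has only 1 neighbour ({b4}), so by Hall's theorem at most 5 of the 6 left vertices can be matched.

5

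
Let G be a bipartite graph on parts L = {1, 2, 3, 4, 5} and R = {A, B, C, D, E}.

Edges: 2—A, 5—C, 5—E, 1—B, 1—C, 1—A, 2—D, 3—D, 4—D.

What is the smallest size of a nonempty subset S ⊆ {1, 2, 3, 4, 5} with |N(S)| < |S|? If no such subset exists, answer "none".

Take S = {3, 4}. Its neighbourhood is {D}, so |N(S)| = 1 < |S| = 2.
No single vertex violates Hall's condition since each has at least one neighbour, so 2 is the minimum.

2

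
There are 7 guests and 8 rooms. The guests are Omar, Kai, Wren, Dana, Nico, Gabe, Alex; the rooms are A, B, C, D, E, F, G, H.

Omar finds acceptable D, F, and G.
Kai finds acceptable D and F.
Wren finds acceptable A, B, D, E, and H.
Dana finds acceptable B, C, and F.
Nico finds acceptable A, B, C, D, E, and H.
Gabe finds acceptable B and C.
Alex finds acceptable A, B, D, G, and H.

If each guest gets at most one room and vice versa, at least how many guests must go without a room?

A valid assignment of size 7: Omar→F, Kai→D, Wren→E, Dana→B, Nico→A, Gabe→C, Alex→G.
This saturates every guest, so 7 is the maximum.
That matches 7 of the 7, leaving 0 unmatched; no matching can do better.

0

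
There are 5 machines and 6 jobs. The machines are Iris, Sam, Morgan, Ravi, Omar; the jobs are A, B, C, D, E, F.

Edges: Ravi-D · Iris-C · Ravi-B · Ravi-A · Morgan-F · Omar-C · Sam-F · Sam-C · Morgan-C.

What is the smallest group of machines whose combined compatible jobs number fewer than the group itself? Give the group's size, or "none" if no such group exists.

2

Take S = {Iris, Omar}. Its neighbourhood is {C}, so |N(S)| = 1 < |S| = 2.
No single vertex violates Hall's condition since each has at least one neighbour, so 2 is the minimum.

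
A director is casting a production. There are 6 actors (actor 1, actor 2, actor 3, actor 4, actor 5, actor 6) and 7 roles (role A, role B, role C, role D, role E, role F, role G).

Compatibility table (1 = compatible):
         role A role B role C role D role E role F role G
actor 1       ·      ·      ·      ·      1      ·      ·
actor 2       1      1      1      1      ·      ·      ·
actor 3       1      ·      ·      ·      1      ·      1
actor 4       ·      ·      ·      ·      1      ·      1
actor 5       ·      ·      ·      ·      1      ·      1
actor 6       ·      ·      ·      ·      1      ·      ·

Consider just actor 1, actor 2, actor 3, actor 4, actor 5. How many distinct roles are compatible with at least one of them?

6

The union of neighbours of {actor 1, actor 2, actor 3, actor 4, actor 5} is {role A, role B, role C, role D, role E, role G}, which has 6 elements.
Since |N(S)| = 6 ≥ |S| = 5, Hall's condition holds for this subset.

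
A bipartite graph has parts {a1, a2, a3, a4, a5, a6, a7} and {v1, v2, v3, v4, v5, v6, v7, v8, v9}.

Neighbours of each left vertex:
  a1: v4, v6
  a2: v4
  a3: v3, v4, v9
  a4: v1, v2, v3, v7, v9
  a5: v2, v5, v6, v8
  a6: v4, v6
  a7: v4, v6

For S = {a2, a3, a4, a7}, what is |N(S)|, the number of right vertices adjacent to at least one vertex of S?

7

The union of neighbours of {a2, a3, a4, a7} is {v1, v2, v3, v4, v6, v7, v9}, which has 7 elements.
Since |N(S)| = 7 ≥ |S| = 4, Hall's condition holds for this subset.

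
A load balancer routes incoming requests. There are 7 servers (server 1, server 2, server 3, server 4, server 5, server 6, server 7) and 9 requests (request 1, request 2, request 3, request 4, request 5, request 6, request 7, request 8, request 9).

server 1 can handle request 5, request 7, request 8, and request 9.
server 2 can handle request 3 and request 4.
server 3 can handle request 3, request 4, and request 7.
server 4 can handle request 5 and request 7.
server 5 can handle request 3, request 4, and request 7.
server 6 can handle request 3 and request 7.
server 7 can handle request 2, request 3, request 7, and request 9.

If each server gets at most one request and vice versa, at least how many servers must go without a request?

A valid assignment of size 6: server 1→request 8, server 2→request 3, server 3→request 4, server 4→request 5, server 5→request 7, server 7→request 9.
The set {server 2, server 3, server 5, server 6} has only 3 neighbours ({request 3, request 4, request 7}), so by Hall's theorem at most 6 of the 7 servers can be matched.
That matches 6 of the 7, leaving 1 unmatched; no matching can do better.

1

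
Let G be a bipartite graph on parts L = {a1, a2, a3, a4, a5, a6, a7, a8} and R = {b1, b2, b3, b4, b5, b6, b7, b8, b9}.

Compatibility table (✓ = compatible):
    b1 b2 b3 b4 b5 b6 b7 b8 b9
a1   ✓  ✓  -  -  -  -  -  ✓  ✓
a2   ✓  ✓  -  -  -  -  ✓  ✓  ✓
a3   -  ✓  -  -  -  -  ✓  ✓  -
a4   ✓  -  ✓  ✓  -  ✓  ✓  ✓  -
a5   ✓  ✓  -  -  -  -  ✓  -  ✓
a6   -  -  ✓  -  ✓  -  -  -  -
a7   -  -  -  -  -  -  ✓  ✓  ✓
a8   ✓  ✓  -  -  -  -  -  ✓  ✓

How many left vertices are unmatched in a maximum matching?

One maximum matching: a1-b9, a2-b1, a3-b7, a4-b6, a5-b2, a6-b3, a7-b8.
The set {a1, a2, a3, a5, a7, a8} has only 5 neighbours ({b1, b2, b7, b8, b9}), so by Hall's theorem at most 7 of the 8 left vertices can be matched.
That matches 7 of the 8, leaving 1 unmatched; no matching can do better.

1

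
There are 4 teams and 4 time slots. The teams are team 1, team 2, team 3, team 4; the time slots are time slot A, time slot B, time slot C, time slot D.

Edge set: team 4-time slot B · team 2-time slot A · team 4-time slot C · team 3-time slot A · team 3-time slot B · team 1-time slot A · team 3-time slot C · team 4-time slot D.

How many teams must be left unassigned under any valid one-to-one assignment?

For example, pair team 1-time slot A, team 3-time slot B, team 4-time slot D.
The set {team 1, team 2} has only 1 neighbour ({time slot A}), so by Hall's theorem at most 3 of the 4 teams can be matched.
That matches 3 of the 4, leaving 1 unmatched; no matching can do better.

1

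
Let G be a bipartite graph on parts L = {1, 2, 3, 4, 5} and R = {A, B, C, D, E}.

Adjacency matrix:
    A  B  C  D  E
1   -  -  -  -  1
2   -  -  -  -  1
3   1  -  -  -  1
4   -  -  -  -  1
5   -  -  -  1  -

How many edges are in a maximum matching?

For example, pair 1-E, 3-A, 5-D.
The set {1, 2, 4} has only 1 neighbour ({E}), so by Hall's theorem at most 3 of the 5 left vertices can be matched.

3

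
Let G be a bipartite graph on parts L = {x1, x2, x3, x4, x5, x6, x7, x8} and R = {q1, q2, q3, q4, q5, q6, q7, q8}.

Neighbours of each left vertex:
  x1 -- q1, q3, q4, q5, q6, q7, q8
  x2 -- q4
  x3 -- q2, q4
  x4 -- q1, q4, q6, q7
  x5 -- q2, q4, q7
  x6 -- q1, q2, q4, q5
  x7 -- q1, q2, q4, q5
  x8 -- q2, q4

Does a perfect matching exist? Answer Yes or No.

The set {x2, x3, x8} has only 2 neighbours ({q2, q4}), so by Hall's theorem at most 7 of the 8 left vertices can be matched.
Hence no matching covers every left vertex.

No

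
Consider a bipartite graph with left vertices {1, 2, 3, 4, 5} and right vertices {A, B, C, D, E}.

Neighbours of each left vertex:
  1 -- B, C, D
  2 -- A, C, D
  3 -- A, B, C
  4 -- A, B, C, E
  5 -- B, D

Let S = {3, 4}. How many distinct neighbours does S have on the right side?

4

The union of neighbours of {3, 4} is {A, B, C, E}, which has 4 elements.
Since |N(S)| = 4 ≥ |S| = 2, Hall's condition holds for this subset.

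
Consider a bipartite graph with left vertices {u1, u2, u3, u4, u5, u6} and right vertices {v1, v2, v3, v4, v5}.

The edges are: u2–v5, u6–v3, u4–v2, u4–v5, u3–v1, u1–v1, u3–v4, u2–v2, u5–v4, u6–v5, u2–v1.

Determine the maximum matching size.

A valid assignment of size 5: u1–v1, u2–v5, u3–v4, u4–v2, u6–v3.
The set {u1, u3, u5} has only 2 neighbours ({v1, v4}), so by Hall's theorem at most 5 of the 6 left vertices can be matched.

5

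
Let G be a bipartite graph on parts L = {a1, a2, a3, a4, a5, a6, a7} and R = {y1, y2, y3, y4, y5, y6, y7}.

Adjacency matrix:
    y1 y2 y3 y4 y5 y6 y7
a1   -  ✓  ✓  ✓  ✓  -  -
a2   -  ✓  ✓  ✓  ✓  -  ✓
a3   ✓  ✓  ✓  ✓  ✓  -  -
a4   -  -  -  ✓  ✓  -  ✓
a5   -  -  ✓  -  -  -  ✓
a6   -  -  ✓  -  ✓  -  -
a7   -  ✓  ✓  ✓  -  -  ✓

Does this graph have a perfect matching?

The set {a1, a2, a4, a5, a6, a7} has only 5 neighbours ({y2, y3, y4, y5, y7}), so by Hall's theorem at most 6 of the 7 left vertices can be matched.
Hence no matching covers every left vertex.

No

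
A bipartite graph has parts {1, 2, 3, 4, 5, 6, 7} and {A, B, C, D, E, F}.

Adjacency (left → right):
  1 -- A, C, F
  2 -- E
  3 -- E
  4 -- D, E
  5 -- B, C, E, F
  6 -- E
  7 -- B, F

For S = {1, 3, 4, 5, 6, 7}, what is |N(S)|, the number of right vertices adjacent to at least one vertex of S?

The union of neighbours of {1, 3, 4, 5, 6, 7} is {A, B, C, D, E, F}, which has 6 elements.
Since |N(S)| = 6 ≥ |S| = 6, Hall's condition holds for this subset.

6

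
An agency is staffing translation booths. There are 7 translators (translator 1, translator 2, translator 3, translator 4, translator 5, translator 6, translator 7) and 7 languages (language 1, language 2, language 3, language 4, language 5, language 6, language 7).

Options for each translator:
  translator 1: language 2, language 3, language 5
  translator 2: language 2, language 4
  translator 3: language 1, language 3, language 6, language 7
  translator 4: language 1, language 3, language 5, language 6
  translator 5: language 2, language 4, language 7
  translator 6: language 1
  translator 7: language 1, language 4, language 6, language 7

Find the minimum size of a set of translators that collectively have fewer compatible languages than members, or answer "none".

none

A matching saturating every translator exists, for instance translator 1→language 5, translator 2→language 4, translator 3→language 6, translator 4→language 3, translator 5→language 2, translator 6→language 1, translator 7→language 7.
By Hall's marriage theorem, this means |N(S)| ≥ |S| for every subset S, so no violating subset exists.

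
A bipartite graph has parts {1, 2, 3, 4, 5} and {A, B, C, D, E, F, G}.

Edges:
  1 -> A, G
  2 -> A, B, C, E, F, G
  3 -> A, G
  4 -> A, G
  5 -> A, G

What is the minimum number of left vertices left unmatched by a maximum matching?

2

For example, pair 1-A, 2-E, 3-G.
The set {1, 3, 4, 5} has only 2 neighbours ({A, G}), so by Hall's theorem at most 3 of the 5 left vertices can be matched.
That matches 3 of the 5, leaving 2 unmatched; no matching can do better.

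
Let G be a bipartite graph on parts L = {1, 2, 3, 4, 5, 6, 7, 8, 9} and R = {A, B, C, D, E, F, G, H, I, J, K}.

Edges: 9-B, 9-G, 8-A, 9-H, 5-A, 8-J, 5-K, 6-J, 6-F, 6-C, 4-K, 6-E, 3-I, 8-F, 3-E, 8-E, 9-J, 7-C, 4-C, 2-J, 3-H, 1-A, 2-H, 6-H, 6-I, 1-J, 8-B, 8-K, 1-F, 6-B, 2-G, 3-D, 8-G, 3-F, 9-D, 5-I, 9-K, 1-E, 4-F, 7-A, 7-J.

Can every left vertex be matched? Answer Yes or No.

A valid assignment of size 9: 1–F, 2–H, 3–D, 4–C, 5–K, 6–E, 7–A, 8–G, 9–J.
Every left vertex is matched, so this matching saturates all of them.

Yes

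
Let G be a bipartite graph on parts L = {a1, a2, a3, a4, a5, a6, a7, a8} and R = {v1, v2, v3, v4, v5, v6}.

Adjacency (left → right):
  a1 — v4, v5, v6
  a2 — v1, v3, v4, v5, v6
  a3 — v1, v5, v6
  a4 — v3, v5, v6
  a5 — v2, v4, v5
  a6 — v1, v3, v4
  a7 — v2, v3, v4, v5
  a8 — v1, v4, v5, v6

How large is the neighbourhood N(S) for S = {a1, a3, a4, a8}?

The union of neighbours of {a1, a3, a4, a8} is {v1, v3, v4, v5, v6}, which has 5 elements.
Since |N(S)| = 5 ≥ |S| = 4, Hall's condition holds for this subset.

5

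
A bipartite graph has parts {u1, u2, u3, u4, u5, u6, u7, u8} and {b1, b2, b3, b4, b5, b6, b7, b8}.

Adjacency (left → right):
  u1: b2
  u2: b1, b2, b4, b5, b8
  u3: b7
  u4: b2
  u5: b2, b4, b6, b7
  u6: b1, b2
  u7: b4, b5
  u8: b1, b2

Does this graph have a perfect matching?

No

The set {u1, u4, u6, u8} has only 2 neighbours ({b1, b2}), so by Hall's theorem at most 6 of the 8 left vertices can be matched.
Hence no matching covers every left vertex.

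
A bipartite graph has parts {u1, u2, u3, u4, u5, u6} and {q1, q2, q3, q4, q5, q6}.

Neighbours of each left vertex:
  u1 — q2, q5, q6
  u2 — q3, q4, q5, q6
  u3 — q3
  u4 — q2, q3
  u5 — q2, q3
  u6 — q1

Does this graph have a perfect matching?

No

The set {u3, u4, u5} has only 2 neighbours ({q2, q3}), so by Hall's theorem at most 5 of the 6 left vertices can be matched.
Hence no matching covers every left vertex.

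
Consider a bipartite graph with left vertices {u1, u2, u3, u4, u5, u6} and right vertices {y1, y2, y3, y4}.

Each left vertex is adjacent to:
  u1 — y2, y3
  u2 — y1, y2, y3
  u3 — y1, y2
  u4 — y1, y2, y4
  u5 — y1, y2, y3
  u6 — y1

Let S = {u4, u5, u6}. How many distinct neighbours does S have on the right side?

The union of neighbours of {u4, u5, u6} is {y1, y2, y3, y4}, which has 4 elements.
Since |N(S)| = 4 ≥ |S| = 3, Hall's condition holds for this subset.

4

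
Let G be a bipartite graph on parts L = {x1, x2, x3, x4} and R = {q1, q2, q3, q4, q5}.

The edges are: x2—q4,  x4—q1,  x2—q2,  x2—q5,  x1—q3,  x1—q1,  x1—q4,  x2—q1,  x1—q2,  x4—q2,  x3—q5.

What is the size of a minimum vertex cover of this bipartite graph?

4

{x1, x2, x3, x4} is a vertex cover of size 4: every edge has an endpoint in this set.
No smaller cover exists because x1–q3, x2–q4, x3–q5, x4–q2 is a matching of size 4, and a cover must include an endpoint of each of these disjoint edges (König's theorem).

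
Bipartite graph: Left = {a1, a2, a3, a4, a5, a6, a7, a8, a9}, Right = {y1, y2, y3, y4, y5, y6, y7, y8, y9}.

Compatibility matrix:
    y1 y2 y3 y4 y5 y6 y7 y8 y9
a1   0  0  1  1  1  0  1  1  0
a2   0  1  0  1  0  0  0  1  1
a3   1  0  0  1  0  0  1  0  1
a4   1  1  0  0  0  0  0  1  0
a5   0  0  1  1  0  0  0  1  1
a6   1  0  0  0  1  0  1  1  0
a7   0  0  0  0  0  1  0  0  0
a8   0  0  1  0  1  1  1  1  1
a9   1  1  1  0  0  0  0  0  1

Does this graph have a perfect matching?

For example, pair a1-y7, a2-y4, a3-y1, a4-y2, a5-y8, a6-y5, a7-y6, a8-y9, a9-y3.
All 9 left vertices are covered.

Yes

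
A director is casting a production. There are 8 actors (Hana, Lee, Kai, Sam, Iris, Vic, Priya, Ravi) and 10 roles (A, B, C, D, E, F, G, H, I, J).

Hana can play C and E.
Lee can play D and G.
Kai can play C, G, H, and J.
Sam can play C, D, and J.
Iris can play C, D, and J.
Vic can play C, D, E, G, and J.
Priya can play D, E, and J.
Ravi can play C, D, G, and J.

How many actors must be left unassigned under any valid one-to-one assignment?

One maximum matching: Hana–E, Lee–G, Kai–H, Sam–D, Iris–C, Vic–J.
The set {Hana, Lee, Sam, Iris, Vic, Priya, Ravi} has only 5 neighbours ({C, D, E, G, J}), so by Hall's theorem at most 6 of the 8 actors can be matched.
That matches 6 of the 8, leaving 2 unmatched; no matching can do better.

2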